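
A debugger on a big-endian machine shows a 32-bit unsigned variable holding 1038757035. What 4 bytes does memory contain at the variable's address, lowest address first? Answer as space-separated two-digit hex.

1038757035 in hexadecimal, padded to 32 bits, is 0x3DEA2CAB.
Split into bytes (most-significant first): 3D EA 2C AB.
Big-endian: lowest address holds the most-significant byte.
So the memory order matches the most-significant-first order: 3D EA 2C AB.

3D EA 2C AB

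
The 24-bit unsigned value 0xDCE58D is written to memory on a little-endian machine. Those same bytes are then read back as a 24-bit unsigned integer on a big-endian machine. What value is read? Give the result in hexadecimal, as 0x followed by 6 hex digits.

0x8DE5DC

Stored little-endian, the bytes at ascending addresses are 8D E5 DC.
Read back as big-endian, the last byte is least significant, giving 0x8DE5DC.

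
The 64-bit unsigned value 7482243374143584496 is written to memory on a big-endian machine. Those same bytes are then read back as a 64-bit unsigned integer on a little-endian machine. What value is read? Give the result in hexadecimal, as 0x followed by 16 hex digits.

0xF038D9C6B444D667

7482243374143584496 in 64-bit hexadecimal is 0x67D644B4C6D938F0.
Stored big-endian, the bytes at ascending addresses are 67 D6 44 B4 C6 D9 38 F0.
Read back as little-endian, the first byte is least significant, giving 0xF038D9C6B444D667.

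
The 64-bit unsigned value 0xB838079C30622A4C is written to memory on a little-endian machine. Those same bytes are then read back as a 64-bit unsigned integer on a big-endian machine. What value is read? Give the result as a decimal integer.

Stored little-endian, the bytes at ascending addresses are 4C 2A 62 30 9C 07 38 B8.
Read back as big-endian, the last byte is least significant, giving 0x4C2A62309C0738B8.
0x4C2A62309C0738B8 = 5488307056820041912.

5488307056820041912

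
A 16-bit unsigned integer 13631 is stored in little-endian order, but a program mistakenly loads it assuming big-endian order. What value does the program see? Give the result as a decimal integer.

13631 in 16-bit hexadecimal is 0x353F.
Stored little-endian, the bytes at ascending addresses are 3F 35.
Read back as big-endian, the last byte is least significant, giving 0x3F35.
0x3F35 = 16181.

16181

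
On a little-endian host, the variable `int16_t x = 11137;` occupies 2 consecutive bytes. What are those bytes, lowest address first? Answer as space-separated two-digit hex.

81 2B

11137 in hexadecimal, padded to 16 bits, is 0x2B81.
Split into bytes (most-significant first): 2B 81.
In little-endian order the low byte comes first in memory.
So at ascending addresses the bytes are 81 2B.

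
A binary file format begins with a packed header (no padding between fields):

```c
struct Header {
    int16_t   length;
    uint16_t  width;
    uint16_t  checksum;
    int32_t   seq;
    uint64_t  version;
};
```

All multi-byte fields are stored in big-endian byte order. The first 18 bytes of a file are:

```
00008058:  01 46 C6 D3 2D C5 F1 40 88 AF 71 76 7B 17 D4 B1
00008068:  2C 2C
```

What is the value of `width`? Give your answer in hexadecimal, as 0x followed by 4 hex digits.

0xC6D3

`width` follows `length` (2 bytes), so it starts at byte offset 2 and occupies 2 bytes.
Bytes at offsets 2..3: C6 D3.
In big-endian order the high byte comes first in memory.
The bytes are already most-significant first: 0xC6D3.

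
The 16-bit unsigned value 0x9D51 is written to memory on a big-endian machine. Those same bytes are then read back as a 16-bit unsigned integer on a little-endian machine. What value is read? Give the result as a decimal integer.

20893

Stored big-endian, the bytes at ascending addresses are 9D 51.
Read back as little-endian, the first byte is least significant, giving 0x519D.
0x519D = 20893.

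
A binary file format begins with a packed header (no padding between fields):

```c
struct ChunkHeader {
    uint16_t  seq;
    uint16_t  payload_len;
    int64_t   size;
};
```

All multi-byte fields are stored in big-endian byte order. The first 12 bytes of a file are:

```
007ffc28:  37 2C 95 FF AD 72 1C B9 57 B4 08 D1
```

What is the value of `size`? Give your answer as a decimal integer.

`size` follows `seq` (2 B), `payload_len` (2 B), so it starts at offset 2 + 2 = 4 and occupies 8 bytes.
Bytes at offsets 4..11: AD 72 1C B9 57 B4 08 D1.
Big-endian: lowest address holds the most-significant byte.
The bytes are already most-significant first: 0xAD721CB957B408D1.
Top bit is set, so as a signed 64-bit value this is 0xAD721CB957B408D1 − 2^64 = -5948660575437059887.

-5948660575437059887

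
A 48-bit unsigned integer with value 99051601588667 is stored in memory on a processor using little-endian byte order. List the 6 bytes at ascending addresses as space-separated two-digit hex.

99051601588667 in hexadecimal, padded to 48 bits, is 0x5A163F86F1BB.
Split into bytes (most-significant first): 5A 16 3F 86 F1 BB.
Little-endian stores the least-significant byte at the lowest address.
So at ascending addresses the bytes are BB F1 86 3F 16 5A.

BB F1 86 3F 16 5A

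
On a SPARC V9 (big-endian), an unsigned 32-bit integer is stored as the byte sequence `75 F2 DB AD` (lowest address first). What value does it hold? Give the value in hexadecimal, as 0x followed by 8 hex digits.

0x75F2DBAD

In big-endian order the high byte comes first in memory.
The bytes are already most-significant first: 0x75F2DBAD.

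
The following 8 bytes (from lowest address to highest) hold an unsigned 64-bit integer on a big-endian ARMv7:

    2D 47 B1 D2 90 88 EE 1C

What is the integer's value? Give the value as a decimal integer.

Big-endian: lowest address holds the most-significant byte.
The bytes are already most-significant first: 0x2D47B1D29088EE1C.
0x2D47B1D29088EE1C = 3262771972979355164.

3262771972979355164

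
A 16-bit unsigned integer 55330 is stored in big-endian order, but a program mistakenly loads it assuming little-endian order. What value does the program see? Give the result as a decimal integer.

8920

55330 in 16-bit hexadecimal is 0xD822.
Stored big-endian, the bytes at ascending addresses are D8 22.
Read back as little-endian, the first byte is least significant, giving 0x22D8.
0x22D8 = 8920.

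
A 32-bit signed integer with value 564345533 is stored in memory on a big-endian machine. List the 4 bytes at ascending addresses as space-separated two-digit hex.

564345533 in hexadecimal, padded to 32 bits, is 0x21A33ABD.
Split into bytes (most-significant first): 21 A3 3A BD.
Big-endian stores the most-significant byte at the lowest address.
So the memory order matches the most-significant-first order: 21 A3 3A BD.

21 A3 3A BD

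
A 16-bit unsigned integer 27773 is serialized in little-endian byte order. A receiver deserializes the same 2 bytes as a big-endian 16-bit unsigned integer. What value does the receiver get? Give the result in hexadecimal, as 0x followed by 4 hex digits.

27773 in 16-bit hexadecimal is 0x6C7D.
Stored little-endian, the bytes at ascending addresses are 7D 6C.
Read back as big-endian, the last byte is least significant, giving 0x7D6C.

0x7D6C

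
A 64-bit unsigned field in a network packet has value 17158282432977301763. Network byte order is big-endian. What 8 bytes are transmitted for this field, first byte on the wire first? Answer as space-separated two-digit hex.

EE 1E 76 F6 DD 6F F1 03

17158282432977301763 in hexadecimal, padded to 64 bits, is 0xEE1E76F6DD6FF103.
Split into bytes (most-significant first): EE 1E 76 F6 DD 6F F1 03.
Big-endian stores the most-significant byte at the lowest address.
So the memory order matches the most-significant-first order: EE 1E 76 F6 DD 6F F1 03.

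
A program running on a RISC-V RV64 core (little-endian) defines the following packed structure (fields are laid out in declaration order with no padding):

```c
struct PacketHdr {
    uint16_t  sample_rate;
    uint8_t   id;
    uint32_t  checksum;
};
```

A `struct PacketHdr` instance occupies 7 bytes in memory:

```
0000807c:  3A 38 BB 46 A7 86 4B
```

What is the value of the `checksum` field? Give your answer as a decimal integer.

`checksum` follows `sample_rate` (2 B), `id` (1 B), so it starts at offset 2 + 1 = 3 and occupies 4 bytes.
Bytes at offsets 3..6: 46 A7 86 4B.
In little-endian order the low byte comes first in memory.
Reassemble most-significant byte first: 4B 86 A7 46 → 0x4B86A746.
0x4B86A746 = 1267115846.

1267115846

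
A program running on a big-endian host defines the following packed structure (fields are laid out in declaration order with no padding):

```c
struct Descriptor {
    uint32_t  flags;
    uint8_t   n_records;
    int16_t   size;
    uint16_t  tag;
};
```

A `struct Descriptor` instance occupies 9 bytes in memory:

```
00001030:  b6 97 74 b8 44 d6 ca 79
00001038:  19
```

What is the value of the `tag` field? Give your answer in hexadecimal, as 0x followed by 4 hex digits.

0x7919

`tag` follows `flags` (4 B), `n_records` (1 B), `size` (2 B), so it starts at offset 4 + 1 + 2 = 7 and occupies 2 bytes.
Bytes at offsets 7..8: 79 19.
Big-endian: lowest address holds the most-significant byte.
The bytes are already most-significant first: 0x7919.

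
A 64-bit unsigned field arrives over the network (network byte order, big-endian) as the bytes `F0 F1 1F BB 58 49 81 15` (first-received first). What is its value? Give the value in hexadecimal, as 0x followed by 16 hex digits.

0xF0F11FBB58498115

Big-endian stores the most-significant byte at the lowest address.
The bytes are already most-significant first: 0xF0F11FBB58498115.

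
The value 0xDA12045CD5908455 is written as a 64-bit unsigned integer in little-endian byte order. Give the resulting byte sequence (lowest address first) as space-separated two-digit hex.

55 84 90 D5 5C 04 12 DA

Split into bytes (most-significant first): DA 12 04 5C D5 90 84 55.
In little-endian order the low byte comes first in memory.
So at ascending addresses the bytes are 55 84 90 D5 5C 04 12 DA.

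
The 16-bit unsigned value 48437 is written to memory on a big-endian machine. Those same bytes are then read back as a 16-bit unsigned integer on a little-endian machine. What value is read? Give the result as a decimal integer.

48437 in 16-bit hexadecimal is 0xBD35.
Stored big-endian, the bytes at ascending addresses are BD 35.
Read back as little-endian, the first byte is least significant, giving 0x35BD.
0x35BD = 13757.

13757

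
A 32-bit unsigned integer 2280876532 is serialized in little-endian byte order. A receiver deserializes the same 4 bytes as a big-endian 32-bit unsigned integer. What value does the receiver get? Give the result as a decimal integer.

4100584327

2280876532 in 32-bit hexadecimal is 0x87F369F4.
Stored little-endian, the bytes at ascending addresses are F4 69 F3 87.
Read back as big-endian, the last byte is least significant, giving 0xF469F387.
0xF469F387 = 4100584327.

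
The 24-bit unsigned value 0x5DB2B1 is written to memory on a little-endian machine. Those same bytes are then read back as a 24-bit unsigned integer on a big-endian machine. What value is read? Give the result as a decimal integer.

Stored little-endian, the bytes at ascending addresses are B1 B2 5D.
Read back as big-endian, the last byte is least significant, giving 0xB1B25D.
0xB1B25D = 11645533.

11645533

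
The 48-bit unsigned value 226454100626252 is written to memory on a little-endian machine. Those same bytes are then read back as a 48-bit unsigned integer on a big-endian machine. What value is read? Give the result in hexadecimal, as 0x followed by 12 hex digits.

226454100626252 in 48-bit hexadecimal is 0xCDF57439CB4C.
Stored little-endian, the bytes at ascending addresses are 4C CB 39 74 F5 CD.
Read back as big-endian, the last byte is least significant, giving 0x4CCB3974F5CD.

0x4CCB3974F5CD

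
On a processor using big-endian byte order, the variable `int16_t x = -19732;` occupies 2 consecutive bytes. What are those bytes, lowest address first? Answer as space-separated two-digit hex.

B2 EC

Two's complement of -19732 in 16 bits: 19732 = 0x4D14; invert → 0xB2EB; add 1 → 0xB2EC.
Split into bytes (most-significant first): B2 EC.
In big-endian order the high byte comes first in memory.
So the memory order matches the most-significant-first order: B2 EC.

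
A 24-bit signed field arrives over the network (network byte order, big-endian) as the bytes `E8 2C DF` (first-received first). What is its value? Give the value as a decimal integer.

In big-endian order the high byte comes first in memory.
The bytes are already most-significant first: 0xE82CDF.
Top bit is set, so as a signed 24-bit value this is 0xE82CDF − 2^24 = -1561377.

-1561377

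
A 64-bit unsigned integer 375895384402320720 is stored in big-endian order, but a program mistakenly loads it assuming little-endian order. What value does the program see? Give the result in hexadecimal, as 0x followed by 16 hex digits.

375895384402320720 in 64-bit hexadecimal is 0x053772DC4C025D50.
Stored big-endian, the bytes at ascending addresses are 05 37 72 DC 4C 02 5D 50.
Read back as little-endian, the first byte is least significant, giving 0x505D024CDC723705.

0x505D024CDC723705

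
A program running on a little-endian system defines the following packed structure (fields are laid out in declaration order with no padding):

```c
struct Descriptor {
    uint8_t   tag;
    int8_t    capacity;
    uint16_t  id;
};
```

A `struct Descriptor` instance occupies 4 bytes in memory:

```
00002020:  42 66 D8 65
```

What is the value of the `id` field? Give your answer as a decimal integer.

26072

`id` follows `tag` (1 B), `capacity` (1 B), so it starts at offset 1 + 1 = 2 and occupies 2 bytes.
Bytes at offsets 2..3: D8 65.
In little-endian order the low byte comes first in memory.
Reassemble most-significant byte first: 65 D8 → 0x65D8.
0x65D8 = 26072.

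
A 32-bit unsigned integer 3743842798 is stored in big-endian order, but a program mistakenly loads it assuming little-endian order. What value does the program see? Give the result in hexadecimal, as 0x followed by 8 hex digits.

3743842798 in 32-bit hexadecimal is 0xDF2681EE.
Stored big-endian, the bytes at ascending addresses are DF 26 81 EE.
Read back as little-endian, the first byte is least significant, giving 0xEE8126DF.

0xEE8126DF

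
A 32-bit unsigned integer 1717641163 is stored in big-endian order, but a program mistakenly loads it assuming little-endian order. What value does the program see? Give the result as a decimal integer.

1717641163 in 32-bit hexadecimal is 0x66611FCB.
Stored big-endian, the bytes at ascending addresses are 66 61 1F CB.
Read back as little-endian, the first byte is least significant, giving 0xCB1F6166.
0xCB1F6166 = 3407831398.

3407831398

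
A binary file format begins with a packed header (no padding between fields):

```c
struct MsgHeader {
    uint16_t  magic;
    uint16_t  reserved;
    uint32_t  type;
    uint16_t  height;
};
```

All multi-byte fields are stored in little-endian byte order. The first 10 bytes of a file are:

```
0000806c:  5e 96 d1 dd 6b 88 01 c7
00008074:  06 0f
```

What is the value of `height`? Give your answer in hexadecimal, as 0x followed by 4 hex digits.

`height` follows `magic` (2 B), `reserved` (2 B), `type` (4 B), so it starts at offset 2 + 2 + 4 = 8 and occupies 2 bytes.
Bytes at offsets 8..9: 06 0F.
In little-endian order the low byte comes first in memory.
Reassemble most-significant byte first: 0F 06 → 0x0F06.

0x0F06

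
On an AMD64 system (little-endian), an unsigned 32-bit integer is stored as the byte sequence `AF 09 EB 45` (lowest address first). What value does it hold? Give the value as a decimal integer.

1173031343

Little-endian stores the least-significant byte at the lowest address.
Reassemble most-significant byte first: 45 EB 09 AF → 0x45EB09AF.
0x45EB09AF = 1173031343.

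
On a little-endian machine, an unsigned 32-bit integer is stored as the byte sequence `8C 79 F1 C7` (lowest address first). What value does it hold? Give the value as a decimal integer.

Little-endian: lowest address holds the least-significant byte.
Reassemble most-significant byte first: C7 F1 79 8C → 0xC7F1798C.
0xC7F1798C = 3354491276.

3354491276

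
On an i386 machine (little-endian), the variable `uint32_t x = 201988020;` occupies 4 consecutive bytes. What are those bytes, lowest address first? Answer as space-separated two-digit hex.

B4 17 0A 0C

201988020 in hexadecimal, padded to 32 bits, is 0x0C0A17B4.
Split into bytes (most-significant first): 0C 0A 17 B4.
Little-endian stores the least-significant byte at the lowest address.
So at ascending addresses the bytes are B4 17 0A 0C.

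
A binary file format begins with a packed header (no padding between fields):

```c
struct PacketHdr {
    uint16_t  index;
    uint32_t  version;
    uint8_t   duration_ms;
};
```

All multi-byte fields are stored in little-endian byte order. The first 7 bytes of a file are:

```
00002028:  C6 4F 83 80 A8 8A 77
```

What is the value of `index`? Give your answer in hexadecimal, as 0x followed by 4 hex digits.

`index` is the first field, at byte offset 0, occupying 2 bytes.
Bytes at offsets 0..1: C6 4F.
Little-endian stores the least-significant byte at the lowest address.
Reassemble most-significant byte first: 4F C6 → 0x4FC6.

0x4FC6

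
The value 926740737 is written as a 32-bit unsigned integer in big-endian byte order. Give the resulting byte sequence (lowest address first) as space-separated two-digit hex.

37 3C F1 01

926740737 in hexadecimal, padded to 32 bits, is 0x373CF101.
Split into bytes (most-significant first): 37 3C F1 01.
In big-endian order the high byte comes first in memory.
So the memory order matches the most-significant-first order: 37 3C F1 01.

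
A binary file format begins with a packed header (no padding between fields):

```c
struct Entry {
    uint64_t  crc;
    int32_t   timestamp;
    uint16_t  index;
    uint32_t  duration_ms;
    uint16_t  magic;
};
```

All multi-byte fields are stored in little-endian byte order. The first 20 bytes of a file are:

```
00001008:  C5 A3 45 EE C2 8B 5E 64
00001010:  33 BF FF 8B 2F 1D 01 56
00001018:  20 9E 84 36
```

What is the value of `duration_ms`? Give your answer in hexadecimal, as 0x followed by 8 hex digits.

0x9E205601

`duration_ms` follows `crc` (8 B), `timestamp` (4 B), `index` (2 B), so it starts at offset 8 + 4 + 2 = 14 and occupies 4 bytes.
Bytes at offsets 14..17: 01 56 20 9E.
Little-endian stores the least-significant byte at the lowest address.
Reassemble most-significant byte first: 9E 20 56 01 → 0x9E205601.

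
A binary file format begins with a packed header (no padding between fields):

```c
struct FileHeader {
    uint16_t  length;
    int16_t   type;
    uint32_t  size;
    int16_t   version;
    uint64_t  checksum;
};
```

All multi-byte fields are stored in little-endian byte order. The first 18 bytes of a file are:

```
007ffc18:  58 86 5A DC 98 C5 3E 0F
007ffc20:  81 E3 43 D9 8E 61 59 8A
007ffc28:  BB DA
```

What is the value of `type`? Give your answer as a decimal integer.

-9126

`type` follows `length` (2 bytes), so it starts at byte offset 2 and occupies 2 bytes.
Bytes at offsets 2..3: 5A DC.
Little-endian: lowest address holds the least-significant byte.
Reassemble most-significant byte first: DC 5A → 0xDC5A.
Top bit is set, so as a signed 16-bit value this is 0xDC5A − 2^16 = -9126.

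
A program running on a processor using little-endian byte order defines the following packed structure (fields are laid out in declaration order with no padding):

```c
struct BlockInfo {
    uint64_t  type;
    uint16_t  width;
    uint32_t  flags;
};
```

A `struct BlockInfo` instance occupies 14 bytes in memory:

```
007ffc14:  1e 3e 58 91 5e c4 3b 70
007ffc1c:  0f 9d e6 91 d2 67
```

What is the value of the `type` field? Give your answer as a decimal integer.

8087273466318306846

`type` is the first field, at byte offset 0, occupying 8 bytes.
Bytes at offsets 0..7: 1E 3E 58 91 5E C4 3B 70.
Little-endian: lowest address holds the least-significant byte.
Reassemble most-significant byte first: 70 3B C4 5E 91 58 3E 1E → 0x703BC45E91583E1E.
0x703BC45E91583E1E = 8087273466318306846.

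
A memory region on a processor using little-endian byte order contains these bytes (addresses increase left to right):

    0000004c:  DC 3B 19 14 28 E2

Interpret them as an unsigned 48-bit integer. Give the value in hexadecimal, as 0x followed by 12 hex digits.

0xE22814193BDC

Little-endian: lowest address holds the least-significant byte.
Reassemble most-significant byte first: E2 28 14 19 3B DC → 0xE22814193BDC.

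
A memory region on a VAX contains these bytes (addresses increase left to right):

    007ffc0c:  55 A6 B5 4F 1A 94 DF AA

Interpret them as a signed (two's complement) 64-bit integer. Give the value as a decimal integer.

In little-endian order the low byte comes first in memory.
Reassemble most-significant byte first: AA DF 94 1A 4F B5 A6 55 → 0xAADF941A4FB5A655.
Top bit is set, so as a signed 64-bit value this is 0xAADF941A4FB5A655 − 2^64 = -6134021326727961003.

-6134021326727961003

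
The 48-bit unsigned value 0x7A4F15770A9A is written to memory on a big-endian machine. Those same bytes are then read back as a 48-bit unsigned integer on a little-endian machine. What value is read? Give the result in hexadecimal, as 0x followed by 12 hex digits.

0x9A0A77154F7A

Stored big-endian, the bytes at ascending addresses are 7A 4F 15 77 0A 9A.
Read back as little-endian, the first byte is least significant, giving 0x9A0A77154F7A.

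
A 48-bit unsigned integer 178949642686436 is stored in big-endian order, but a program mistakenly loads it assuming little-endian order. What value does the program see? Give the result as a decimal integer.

251306639212706

178949642686436 in 48-bit hexadecimal is 0xA2C0F5E28FE4.
Stored big-endian, the bytes at ascending addresses are A2 C0 F5 E2 8F E4.
Read back as little-endian, the first byte is least significant, giving 0xE48FE2F5C0A2.
0xE48FE2F5C0A2 = 251306639212706.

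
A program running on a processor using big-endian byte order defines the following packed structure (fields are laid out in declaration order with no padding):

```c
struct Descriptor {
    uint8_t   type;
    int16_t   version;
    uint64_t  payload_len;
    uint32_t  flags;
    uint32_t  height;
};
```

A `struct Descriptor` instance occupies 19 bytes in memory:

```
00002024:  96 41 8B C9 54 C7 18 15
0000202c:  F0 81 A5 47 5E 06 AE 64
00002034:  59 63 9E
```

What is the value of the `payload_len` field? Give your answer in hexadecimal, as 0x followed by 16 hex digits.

`payload_len` follows `type` (1 B), `version` (2 B), so it starts at offset 1 + 2 = 3 and occupies 8 bytes.
Bytes at offsets 3..10: C9 54 C7 18 15 F0 81 A5.
Big-endian: lowest address holds the most-significant byte.
The bytes are already most-significant first: 0xC954C71815F081A5.

0xC954C71815F081A5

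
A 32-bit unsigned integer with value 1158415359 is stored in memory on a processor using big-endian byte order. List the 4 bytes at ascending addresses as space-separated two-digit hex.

45 0C 03 FF

1158415359 in hexadecimal, padded to 32 bits, is 0x450C03FF.
Split into bytes (most-significant first): 45 0C 03 FF.
In big-endian order the high byte comes first in memory.
So the memory order matches the most-significant-first order: 45 0C 03 FF.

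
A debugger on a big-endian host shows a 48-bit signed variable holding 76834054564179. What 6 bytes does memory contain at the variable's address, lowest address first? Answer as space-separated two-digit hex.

76834054564179 in hexadecimal, padded to 48 bits, is 0x45E152876953.
Split into bytes (most-significant first): 45 E1 52 87 69 53.
Big-endian: lowest address holds the most-significant byte.
So the memory order matches the most-significant-first order: 45 E1 52 87 69 53.

45 E1 52 87 69 53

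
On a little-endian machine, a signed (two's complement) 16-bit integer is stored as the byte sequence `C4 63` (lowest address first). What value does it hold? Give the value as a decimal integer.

Little-endian stores the least-significant byte at the lowest address.
Reassemble most-significant byte first: 63 C4 → 0x63C4.
0x63C4 = 25540.

25540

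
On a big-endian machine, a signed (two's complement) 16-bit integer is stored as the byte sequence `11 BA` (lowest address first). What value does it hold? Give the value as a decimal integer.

4538

Big-endian: lowest address holds the most-significant byte.
The bytes are already most-significant first: 0x11BA.
0x11BA = 4538.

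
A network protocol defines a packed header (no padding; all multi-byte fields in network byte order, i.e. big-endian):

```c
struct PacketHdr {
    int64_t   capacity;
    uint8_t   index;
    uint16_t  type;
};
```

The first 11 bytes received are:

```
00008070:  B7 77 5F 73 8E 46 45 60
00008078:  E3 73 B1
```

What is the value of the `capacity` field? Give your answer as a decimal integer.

`capacity` is the first field, at byte offset 0, occupying 8 bytes.
Bytes at offsets 0..7: B7 77 5F 73 8E 46 45 60.
In big-endian order the high byte comes first in memory.
The bytes are already most-significant first: 0xB7775F738E464560.
Top bit is set, so as a signed 64-bit value this is 0xB7775F738E464560 − 2^64 = -5226603892627323552.

-5226603892627323552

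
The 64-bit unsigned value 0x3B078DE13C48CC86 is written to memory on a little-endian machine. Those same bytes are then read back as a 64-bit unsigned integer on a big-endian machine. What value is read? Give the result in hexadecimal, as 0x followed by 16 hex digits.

0x86CC483CE18D073B

Stored little-endian, the bytes at ascending addresses are 86 CC 48 3C E1 8D 07 3B.
Read back as big-endian, the last byte is least significant, giving 0x86CC483CE18D073B.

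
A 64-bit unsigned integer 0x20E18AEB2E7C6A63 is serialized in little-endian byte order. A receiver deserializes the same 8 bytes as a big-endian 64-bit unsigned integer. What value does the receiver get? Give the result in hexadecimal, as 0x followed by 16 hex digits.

0x636A7C2EEB8AE120

Stored little-endian, the bytes at ascending addresses are 63 6A 7C 2E EB 8A E1 20.
Read back as big-endian, the last byte is least significant, giving 0x636A7C2EEB8AE120.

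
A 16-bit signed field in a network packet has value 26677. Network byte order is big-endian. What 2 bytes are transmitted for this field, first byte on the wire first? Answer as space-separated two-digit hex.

26677 in hexadecimal, padded to 16 bits, is 0x6835.
Split into bytes (most-significant first): 68 35.
Big-endian: lowest address holds the most-significant byte.
So the memory order matches the most-significant-first order: 68 35.

68 35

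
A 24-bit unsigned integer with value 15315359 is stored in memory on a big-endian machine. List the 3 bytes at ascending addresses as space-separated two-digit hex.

15315359 in hexadecimal, padded to 24 bits, is 0xE9B19F.
Split into bytes (most-significant first): E9 B1 9F.
Big-endian stores the most-significant byte at the lowest address.
So the memory order matches the most-significant-first order: E9 B1 9F.

E9 B1 9F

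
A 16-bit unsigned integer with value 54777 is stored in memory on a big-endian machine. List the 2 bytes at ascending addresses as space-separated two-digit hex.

54777 in hexadecimal, padded to 16 bits, is 0xD5F9.
Split into bytes (most-significant first): D5 F9.
Big-endian stores the most-significant byte at the lowest address.
So the memory order matches the most-significant-first order: D5 F9.

D5 F9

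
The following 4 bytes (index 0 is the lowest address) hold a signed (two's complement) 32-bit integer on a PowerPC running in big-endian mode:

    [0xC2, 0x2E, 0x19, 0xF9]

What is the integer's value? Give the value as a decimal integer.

Big-endian stores the most-significant byte at the lowest address.
The bytes are already most-significant first: 0xC22E19F9.
Top bit is set, so as a signed 32-bit value this is 0xC22E19F9 − 2^32 = -1037166087.

-1037166087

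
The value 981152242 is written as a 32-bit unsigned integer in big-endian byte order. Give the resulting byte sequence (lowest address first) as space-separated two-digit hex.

981152242 in hexadecimal, padded to 32 bits, is 0x3A7B31F2.
Split into bytes (most-significant first): 3A 7B 31 F2.
Big-endian: lowest address holds the most-significant byte.
So the memory order matches the most-significant-first order: 3A 7B 31 F2.

3A 7B 31 F2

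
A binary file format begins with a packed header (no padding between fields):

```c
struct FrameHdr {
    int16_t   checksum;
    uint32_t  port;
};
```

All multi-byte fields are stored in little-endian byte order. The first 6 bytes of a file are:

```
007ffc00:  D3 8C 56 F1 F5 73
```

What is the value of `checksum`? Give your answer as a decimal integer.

`checksum` is the first field, at byte offset 0, occupying 2 bytes.
Bytes at offsets 0..1: D3 8C.
Little-endian: lowest address holds the least-significant byte.
Reassemble most-significant byte first: 8C D3 → 0x8CD3.
Top bit is set, so as a signed 16-bit value this is 0x8CD3 − 2^16 = -29485.

-29485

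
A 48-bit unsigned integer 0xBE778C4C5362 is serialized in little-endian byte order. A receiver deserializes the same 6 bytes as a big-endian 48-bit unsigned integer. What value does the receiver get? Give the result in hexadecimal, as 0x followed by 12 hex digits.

Stored little-endian, the bytes at ascending addresses are 62 53 4C 8C 77 BE.
Read back as big-endian, the last byte is least significant, giving 0x62534C8C77BE.

0x62534C8C77BE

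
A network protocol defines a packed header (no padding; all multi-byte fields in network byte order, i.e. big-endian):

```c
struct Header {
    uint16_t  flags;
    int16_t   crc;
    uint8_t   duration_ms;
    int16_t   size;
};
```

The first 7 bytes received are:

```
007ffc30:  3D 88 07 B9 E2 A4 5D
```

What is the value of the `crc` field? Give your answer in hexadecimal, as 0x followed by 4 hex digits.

`crc` follows `flags` (2 bytes), so it starts at byte offset 2 and occupies 2 bytes.
Bytes at offsets 2..3: 07 B9.
Big-endian stores the most-significant byte at the lowest address.
The bytes are already most-significant first: 0x07B9.

0x07B9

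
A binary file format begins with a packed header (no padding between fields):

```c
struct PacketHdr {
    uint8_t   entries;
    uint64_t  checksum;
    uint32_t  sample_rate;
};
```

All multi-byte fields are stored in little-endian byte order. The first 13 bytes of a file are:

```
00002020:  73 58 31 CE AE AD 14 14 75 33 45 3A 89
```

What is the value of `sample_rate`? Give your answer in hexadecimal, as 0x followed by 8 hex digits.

`sample_rate` follows `entries` (1 B), `checksum` (8 B), so it starts at offset 1 + 8 = 9 and occupies 4 bytes.
Bytes at offsets 9..12: 33 45 3A 89.
Little-endian: lowest address holds the least-significant byte.
Reassemble most-significant byte first: 89 3A 45 33 → 0x893A4533.

0x893A4533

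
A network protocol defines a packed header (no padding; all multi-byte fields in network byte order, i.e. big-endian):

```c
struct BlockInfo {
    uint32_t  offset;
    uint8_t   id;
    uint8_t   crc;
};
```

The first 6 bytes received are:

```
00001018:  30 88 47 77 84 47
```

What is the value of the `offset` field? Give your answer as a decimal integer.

814237559

`offset` is the first field, at byte offset 0, occupying 4 bytes.
Bytes at offsets 0..3: 30 88 47 77.
Big-endian: lowest address holds the most-significant byte.
The bytes are already most-significant first: 0x30884777.
0x30884777 = 814237559.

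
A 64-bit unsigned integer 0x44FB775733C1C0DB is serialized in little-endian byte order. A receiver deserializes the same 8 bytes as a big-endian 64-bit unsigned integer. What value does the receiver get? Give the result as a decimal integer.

15834868716089637700

Stored little-endian, the bytes at ascending addresses are DB C0 C1 33 57 77 FB 44.
Read back as big-endian, the last byte is least significant, giving 0xDBC0C1335777FB44.
0xDBC0C1335777FB44 = 15834868716089637700.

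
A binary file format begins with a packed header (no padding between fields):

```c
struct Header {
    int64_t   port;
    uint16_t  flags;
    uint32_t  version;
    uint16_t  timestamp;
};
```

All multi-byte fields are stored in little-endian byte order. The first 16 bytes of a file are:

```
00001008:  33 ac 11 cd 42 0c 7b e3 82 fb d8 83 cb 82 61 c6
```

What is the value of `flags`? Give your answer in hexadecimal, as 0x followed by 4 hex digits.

0xFB82

`flags` follows `port` (8 bytes), so it starts at byte offset 8 and occupies 2 bytes.
Bytes at offsets 8..9: 82 FB.
Little-endian: lowest address holds the least-significant byte.
Reassemble most-significant byte first: FB 82 → 0xFB82.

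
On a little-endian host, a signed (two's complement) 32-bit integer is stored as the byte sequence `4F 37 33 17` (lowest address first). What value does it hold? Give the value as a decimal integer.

389232463

In little-endian order the low byte comes first in memory.
Reassemble most-significant byte first: 17 33 37 4F → 0x1733374F.
0x1733374F = 389232463.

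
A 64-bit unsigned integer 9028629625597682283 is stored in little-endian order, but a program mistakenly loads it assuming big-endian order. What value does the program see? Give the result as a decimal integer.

9028629625597682283 in 64-bit hexadecimal is 0x7D4C22CF0A51626B.
Stored little-endian, the bytes at ascending addresses are 6B 62 51 0A CF 22 4C 7D.
Read back as big-endian, the last byte is least significant, giving 0x6B62510ACF224C7D.
0x6B62510ACF224C7D = 7737836216642587773.

7737836216642587773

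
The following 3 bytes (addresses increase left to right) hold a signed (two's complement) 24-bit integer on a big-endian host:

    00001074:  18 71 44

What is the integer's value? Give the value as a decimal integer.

Big-endian: lowest address holds the most-significant byte.
The bytes are already most-significant first: 0x187144.
0x187144 = 1601860.

1601860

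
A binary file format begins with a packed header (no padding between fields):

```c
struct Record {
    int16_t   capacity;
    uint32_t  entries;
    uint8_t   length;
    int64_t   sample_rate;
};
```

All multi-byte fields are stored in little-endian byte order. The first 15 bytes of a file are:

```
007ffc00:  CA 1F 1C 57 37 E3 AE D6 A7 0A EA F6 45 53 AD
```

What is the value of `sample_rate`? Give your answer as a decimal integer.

`sample_rate` follows `capacity` (2 B), `entries` (4 B), `length` (1 B), so it starts at offset 2 + 4 + 1 = 7 and occupies 8 bytes.
Bytes at offsets 7..14: D6 A7 0A EA F6 45 53 AD.
In little-endian order the low byte comes first in memory.
Reassemble most-significant byte first: AD 53 45 F6 EA 0A A7 D6 → 0xAD5345F6EA0AA7D6.
Top bit is set, so as a signed 64-bit value this is 0xAD5345F6EA0AA7D6 − 2^64 = -5957340955290196010.

-5957340955290196010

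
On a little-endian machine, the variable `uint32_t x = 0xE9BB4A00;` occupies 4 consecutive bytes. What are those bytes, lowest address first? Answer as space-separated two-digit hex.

00 4A BB E9

Split into bytes (most-significant first): E9 BB 4A 00.
In little-endian order the low byte comes first in memory.
So at ascending addresses the bytes are 00 4A BB E9.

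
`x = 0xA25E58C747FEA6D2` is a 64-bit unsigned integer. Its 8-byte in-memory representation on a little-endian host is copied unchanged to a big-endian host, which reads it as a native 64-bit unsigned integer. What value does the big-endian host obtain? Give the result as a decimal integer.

Stored little-endian, the bytes at ascending addresses are D2 A6 FE 47 C7 58 5E A2.
Read back as big-endian, the last byte is least significant, giving 0xD2A6FE47C7585EA2.
0xD2A6FE47C7585EA2 = 15179099178339425954.

15179099178339425954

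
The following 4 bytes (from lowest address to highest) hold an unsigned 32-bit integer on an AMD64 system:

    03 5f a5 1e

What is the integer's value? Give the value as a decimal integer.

514154243

Little-endian stores the least-significant byte at the lowest address.
Reassemble most-significant byte first: 1E A5 5F 03 → 0x1EA55F03.
0x1EA55F03 = 514154243.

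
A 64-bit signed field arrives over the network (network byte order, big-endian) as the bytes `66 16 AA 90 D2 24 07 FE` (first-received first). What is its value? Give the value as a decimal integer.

In big-endian order the high byte comes first in memory.
The bytes are already most-significant first: 0x6616AA90D22407FE.
0x6616AA90D22407FE = 7356254580333873150.

7356254580333873150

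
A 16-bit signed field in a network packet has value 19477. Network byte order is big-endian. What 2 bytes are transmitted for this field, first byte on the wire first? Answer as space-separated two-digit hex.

19477 in hexadecimal, padded to 16 bits, is 0x4C15.
Split into bytes (most-significant first): 4C 15.
In big-endian order the high byte comes first in memory.
So the memory order matches the most-significant-first order: 4C 15.

4C 15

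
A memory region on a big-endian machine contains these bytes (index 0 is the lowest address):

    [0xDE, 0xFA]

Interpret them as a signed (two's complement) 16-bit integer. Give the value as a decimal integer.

-8454

Big-endian stores the most-significant byte at the lowest address.
The bytes are already most-significant first: 0xDEFA.
Top bit is set, so as a signed 16-bit value this is 0xDEFA − 2^16 = -8454.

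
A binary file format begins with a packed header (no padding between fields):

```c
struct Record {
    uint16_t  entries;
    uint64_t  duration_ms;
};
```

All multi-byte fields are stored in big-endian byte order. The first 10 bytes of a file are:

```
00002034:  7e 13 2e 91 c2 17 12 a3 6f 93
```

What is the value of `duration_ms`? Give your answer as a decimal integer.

`duration_ms` follows `entries` (2 bytes), so it starts at byte offset 2 and occupies 8 bytes.
Bytes at offsets 2..9: 2E 91 C2 17 12 A3 6F 93.
In big-endian order the high byte comes first in memory.
The bytes are already most-significant first: 0x2E91C21712A36F93.
0x2E91C21712A36F93 = 3355676601720467347.

3355676601720467347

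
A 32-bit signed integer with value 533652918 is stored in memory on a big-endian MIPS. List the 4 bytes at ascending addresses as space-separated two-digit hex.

1F CE E5 B6

533652918 in hexadecimal, padded to 32 bits, is 0x1FCEE5B6.
Split into bytes (most-significant first): 1F CE E5 B6.
Big-endian: lowest address holds the most-significant byte.
So the memory order matches the most-significant-first order: 1F CE E5 B6.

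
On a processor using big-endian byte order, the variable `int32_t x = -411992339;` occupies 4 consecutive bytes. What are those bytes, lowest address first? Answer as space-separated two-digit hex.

E7 71 7E ED

Two's complement of -411992339 in 32 bits: 411992339 = 0x188E8113; invert → 0xE7717EEC; add 1 → 0xE7717EED.
Split into bytes (most-significant first): E7 71 7E ED.
Big-endian: lowest address holds the most-significant byte.
So the memory order matches the most-significant-first order: E7 71 7E ED.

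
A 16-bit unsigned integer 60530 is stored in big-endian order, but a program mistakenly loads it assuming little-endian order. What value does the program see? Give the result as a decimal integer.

29420

60530 in 16-bit hexadecimal is 0xEC72.
Stored big-endian, the bytes at ascending addresses are EC 72.
Read back as little-endian, the first byte is least significant, giving 0x72EC.
0x72EC = 29420.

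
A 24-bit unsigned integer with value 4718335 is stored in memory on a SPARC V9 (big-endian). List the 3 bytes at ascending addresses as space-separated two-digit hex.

47 FE FF

4718335 in hexadecimal, padded to 24 bits, is 0x47FEFF.
Split into bytes (most-significant first): 47 FE FF.
Big-endian stores the most-significant byte at the lowest address.
So the memory order matches the most-significant-first order: 47 FE FF.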